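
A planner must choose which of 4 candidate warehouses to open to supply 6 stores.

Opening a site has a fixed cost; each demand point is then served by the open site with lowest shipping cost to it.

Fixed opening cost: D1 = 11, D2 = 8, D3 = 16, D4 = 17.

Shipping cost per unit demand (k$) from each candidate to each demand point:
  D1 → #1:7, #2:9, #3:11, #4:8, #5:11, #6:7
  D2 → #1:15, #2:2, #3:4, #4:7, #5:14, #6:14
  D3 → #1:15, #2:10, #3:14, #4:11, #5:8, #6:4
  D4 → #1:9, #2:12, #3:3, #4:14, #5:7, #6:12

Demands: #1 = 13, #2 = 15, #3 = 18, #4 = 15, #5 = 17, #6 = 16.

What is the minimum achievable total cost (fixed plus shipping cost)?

515

Open {D1, D2, D3, D4}: assign each demand point to its cheapest open site.
  #1→D1 13×7=91, #2→D2 15×2=30, #3→D4 18×3=54, #4→D2 15×7=105, #5→D4 17×7=119, #6→D3 16×4=64
  shipping cost 463, fixed 52 → total 515.
Compare {D2, D3, D4}: shipping cost 489 + fixed 41 = 530.
Compare {D1, D2, D3}: shipping cost 498 + fixed 35 = 533.
Compare {D1, D2, D4}: shipping cost 511 + fixed 36 = 547.
All other subsets cost ≥ 530. Minimum total cost: 515.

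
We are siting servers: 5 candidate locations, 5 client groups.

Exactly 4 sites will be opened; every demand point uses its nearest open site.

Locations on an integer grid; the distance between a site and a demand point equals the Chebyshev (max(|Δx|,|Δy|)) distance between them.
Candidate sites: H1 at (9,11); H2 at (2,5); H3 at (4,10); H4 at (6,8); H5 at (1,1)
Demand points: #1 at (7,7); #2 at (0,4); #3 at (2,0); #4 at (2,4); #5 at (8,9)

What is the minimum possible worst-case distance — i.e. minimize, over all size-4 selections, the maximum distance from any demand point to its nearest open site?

2

Open {H1, H2, H4, H5}.
  Farthest demand point is #2 at distance 2 (to H2); all others are ≤ 2.
With {H2, H3, H4, H5} the worst case is 2.
With {H1, H2, H3, H5} the worst case is 3.
No size-4 selection achieves below 2.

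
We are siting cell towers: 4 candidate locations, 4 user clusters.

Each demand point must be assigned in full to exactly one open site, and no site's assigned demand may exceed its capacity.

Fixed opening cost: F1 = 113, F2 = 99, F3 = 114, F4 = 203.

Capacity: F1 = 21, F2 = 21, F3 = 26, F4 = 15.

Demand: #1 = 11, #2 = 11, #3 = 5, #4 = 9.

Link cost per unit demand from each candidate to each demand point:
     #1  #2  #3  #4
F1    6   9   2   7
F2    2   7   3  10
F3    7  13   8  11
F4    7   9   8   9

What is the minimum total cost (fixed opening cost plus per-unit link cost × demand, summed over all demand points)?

Open {F1, F2}; cheapest assignment that respects the capacities:
  F1 (cap 21, load 20): #2, #4 — cost 11×9 + 9×7 = 162
  F2 (cap 21, load 16): #1, #3 — cost 11×2 + 5×3 = 37
  Shipping 199, fixed 212 → total 411.
  Any other capacity-feasible assignment to {F1, F2} ships for at least 199.
Compare {F2, F3}: its best feasible assignment gives total 481.
Compare {F1, F3}: its best feasible assignment gives total 506.
Every other set of open sites that can feasibly serve all demand totals ≥ 481 even under its best assignment. Minimum: 411.

411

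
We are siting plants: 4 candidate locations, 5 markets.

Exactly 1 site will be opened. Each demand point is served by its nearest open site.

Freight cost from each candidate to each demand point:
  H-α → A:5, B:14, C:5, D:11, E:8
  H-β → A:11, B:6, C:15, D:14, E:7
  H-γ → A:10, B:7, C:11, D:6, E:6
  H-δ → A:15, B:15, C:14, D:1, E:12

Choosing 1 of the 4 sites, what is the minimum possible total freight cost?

Open {H-γ}.
  A→H-γ 10, B→H-γ 7, C→H-γ 11, D→H-γ 6, E→H-γ 6  ⇒ total 40.
Compare {H-α}: total 43.
Compare {H-β}: total 53.
No size-1 selection does better; minimum is 40.

40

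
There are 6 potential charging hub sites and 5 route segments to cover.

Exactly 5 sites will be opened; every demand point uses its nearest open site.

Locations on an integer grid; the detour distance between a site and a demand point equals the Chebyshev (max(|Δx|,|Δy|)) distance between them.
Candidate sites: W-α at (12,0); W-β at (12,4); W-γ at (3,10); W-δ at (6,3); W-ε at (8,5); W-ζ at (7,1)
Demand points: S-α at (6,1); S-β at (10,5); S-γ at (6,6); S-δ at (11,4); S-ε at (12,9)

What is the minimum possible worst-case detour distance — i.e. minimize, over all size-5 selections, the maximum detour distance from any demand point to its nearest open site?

Open {W-α, W-β, W-γ, W-δ, W-ε}.
  Farthest demand point is S-ε at detour distance 4 (to W-ε); all others are ≤ 4.
With {W-α, W-β, W-γ, W-ε, W-ζ} the worst case is 4.
With {W-α, W-β, W-δ, W-ε, W-ζ} the worst case is 4.
No size-5 selection achieves below 4.

4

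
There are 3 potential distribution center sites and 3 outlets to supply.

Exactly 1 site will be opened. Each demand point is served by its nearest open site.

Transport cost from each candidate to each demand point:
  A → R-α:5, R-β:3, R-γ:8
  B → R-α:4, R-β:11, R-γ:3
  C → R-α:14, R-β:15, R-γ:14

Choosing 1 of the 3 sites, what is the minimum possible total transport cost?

Open {A}.
  R-α→A 5, R-β→A 3, R-γ→A 8  ⇒ total 16.
Compare {B}: total 18.
Compare {C}: total 43.

16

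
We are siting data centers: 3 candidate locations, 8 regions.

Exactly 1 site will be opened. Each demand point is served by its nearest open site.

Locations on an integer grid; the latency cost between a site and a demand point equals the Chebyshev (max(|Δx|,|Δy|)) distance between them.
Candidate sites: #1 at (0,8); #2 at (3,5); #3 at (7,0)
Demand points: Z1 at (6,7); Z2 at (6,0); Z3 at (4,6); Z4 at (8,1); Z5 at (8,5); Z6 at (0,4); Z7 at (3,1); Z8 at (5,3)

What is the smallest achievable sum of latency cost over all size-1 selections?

Open {#2}.
  Z1→#2 3, Z2→#2 5, Z3→#2 1, Z4→#2 5, Z5→#2 5, Z6→#2 3, Z7→#2 4, Z8→#2 2  ⇒ total 28.
Compare {#3}: total 34.
Compare {#1}: total 50.

28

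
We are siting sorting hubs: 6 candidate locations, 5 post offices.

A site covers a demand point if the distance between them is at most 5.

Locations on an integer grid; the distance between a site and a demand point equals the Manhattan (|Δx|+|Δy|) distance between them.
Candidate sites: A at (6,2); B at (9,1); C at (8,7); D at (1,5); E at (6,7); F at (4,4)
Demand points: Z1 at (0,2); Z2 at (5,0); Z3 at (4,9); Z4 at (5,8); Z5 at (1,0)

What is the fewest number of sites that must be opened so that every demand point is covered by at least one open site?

2

Coverage sets (demand points within 5 of each site):
  A: {Z2}
  B: {Z2}
  C: {Z4}
  D: {Z1, Z5}
  E: {Z3, Z4}
  F: {Z2, Z3, Z4}
No single site covers all 5 demand points.
But {D, F} covers everything, so the minimum is 2.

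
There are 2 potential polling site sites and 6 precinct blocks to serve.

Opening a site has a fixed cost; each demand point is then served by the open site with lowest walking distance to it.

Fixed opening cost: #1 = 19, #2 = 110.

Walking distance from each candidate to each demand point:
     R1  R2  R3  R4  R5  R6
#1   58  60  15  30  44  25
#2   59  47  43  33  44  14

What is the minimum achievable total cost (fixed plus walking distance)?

Open {#1}: assign each demand point to its cheapest open site.
  R1→#1 58, R2→#1 60, R3→#1 15, R4→#1 30, R5→#1 44, R6→#1 25
  walking distance 232, fixed 19 → total 251.
Compare {#1, #2}: walking distance 208 + fixed 129 = 337.
Compare {#2}: walking distance 240 + fixed 110 = 350.

251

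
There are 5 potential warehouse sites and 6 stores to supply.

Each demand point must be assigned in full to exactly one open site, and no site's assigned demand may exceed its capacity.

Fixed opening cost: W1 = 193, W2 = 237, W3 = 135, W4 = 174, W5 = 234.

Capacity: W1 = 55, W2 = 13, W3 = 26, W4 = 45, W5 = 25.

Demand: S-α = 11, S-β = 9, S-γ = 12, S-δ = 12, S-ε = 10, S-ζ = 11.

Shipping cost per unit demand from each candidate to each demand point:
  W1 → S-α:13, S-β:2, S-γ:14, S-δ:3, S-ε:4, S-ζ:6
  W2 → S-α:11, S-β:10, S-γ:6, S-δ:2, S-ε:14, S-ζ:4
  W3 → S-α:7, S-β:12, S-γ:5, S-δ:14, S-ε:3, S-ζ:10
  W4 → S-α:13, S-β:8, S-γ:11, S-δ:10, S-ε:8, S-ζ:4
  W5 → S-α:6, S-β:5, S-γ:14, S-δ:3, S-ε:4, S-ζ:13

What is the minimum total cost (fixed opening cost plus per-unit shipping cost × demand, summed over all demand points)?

Open {W1, W3}; cheapest assignment that respects the capacities:
  W1 (cap 55, load 42): S-β, S-δ, S-ε, S-ζ — cost 9×2 + 12×3 + 10×4 + 11×6 = 160
  W3 (cap 26, load 23): S-α, S-γ — cost 11×7 + 12×5 = 137
  Shipping 297, fixed 328 → total 625.
  Any other capacity-feasible assignment to {W1, W3} ships for at least 297.
Compare {W3, W4}: its best feasible assignment gives total 762.
Compare {W1, W3, W4}: its best feasible assignment gives total 777.
Every other set of open sites that can feasibly serve all demand totals ≥ 762 even under its best assignment. Minimum: 625.

625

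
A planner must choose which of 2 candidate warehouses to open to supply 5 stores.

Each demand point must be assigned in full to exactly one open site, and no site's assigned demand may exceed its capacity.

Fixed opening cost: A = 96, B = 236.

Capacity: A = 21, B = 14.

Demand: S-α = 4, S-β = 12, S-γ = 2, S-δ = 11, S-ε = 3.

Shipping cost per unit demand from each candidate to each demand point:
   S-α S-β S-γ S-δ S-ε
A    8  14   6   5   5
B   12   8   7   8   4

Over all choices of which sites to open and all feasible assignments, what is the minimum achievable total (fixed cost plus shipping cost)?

542

Open {A, B}; cheapest assignment that respects the capacities:
  A (cap 21, load 20): S-α, S-γ, S-δ, S-ε — cost 4×8 + 2×6 + 11×5 + 3×5 = 114
  B (cap 14, load 12): S-β — cost 12×8 = 96
  Shipping 210, fixed 332 → total 542.
  Any other capacity-feasible assignment to {A, B} ships for at least 210.
Total demand is 32 and no other set of sites has combined capacity ≥ 32, so {A, B} is the only feasible choice of open sites. Minimum: 542.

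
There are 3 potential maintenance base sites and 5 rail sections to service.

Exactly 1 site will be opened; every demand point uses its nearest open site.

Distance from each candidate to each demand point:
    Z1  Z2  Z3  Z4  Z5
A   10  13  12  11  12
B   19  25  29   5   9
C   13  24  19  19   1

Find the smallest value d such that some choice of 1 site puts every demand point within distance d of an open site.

Open {A}.
  Farthest demand point is Z2 at distance 13 (to A); all others are ≤ 13.
With {C} the worst case is 24.
With {B} the worst case is 29.
No size-1 selection achieves below 13.

13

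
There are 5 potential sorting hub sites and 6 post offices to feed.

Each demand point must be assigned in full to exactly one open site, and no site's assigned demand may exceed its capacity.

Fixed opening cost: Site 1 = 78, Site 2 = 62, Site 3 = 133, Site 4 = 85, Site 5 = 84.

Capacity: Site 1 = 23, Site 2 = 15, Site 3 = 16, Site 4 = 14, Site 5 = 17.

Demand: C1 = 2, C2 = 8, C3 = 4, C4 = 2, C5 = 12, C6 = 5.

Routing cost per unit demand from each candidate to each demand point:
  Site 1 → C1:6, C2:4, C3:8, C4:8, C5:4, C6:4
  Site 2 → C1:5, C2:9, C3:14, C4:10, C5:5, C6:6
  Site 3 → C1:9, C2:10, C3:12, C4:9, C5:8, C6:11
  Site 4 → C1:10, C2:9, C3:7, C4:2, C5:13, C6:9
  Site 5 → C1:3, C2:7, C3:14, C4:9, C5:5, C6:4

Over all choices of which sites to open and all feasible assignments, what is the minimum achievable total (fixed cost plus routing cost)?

310

Open {Site 1, Site 2}; cheapest assignment that respects the capacities:
  Site 1 (cap 23, load 19): C2, C3, C4, C6 — cost 8×4 + 4×8 + 2×8 + 5×4 = 100
  Site 2 (cap 15, load 14): C1, C5 — cost 2×5 + 12×5 = 70
  Shipping 170, fixed 140 → total 310.
  Any other capacity-feasible assignment to {Site 1, Site 2} ships for at least 170.
Compare {Site 1, Site 5}: its best feasible assignment gives total 328.
Compare {Site 1, Site 4}: its best feasible assignment gives total 332.
Every other set of open sites that can feasibly serve all demand totals ≥ 328 even under its best assignment. Minimum: 310.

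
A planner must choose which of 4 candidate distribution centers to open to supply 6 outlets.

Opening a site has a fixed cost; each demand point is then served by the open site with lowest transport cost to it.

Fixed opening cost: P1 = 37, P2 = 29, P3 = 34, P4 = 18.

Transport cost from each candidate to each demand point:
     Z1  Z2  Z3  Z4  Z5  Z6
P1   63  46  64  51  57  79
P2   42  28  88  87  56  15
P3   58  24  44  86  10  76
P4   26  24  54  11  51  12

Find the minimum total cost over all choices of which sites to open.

Open {P3, P4}: assign each demand point to its cheapest open site.
  Z1→P4 26, Z2→P3 24, Z3→P3 44, Z4→P4 11, Z5→P3 10, Z6→P4 12
  transport cost 127, fixed 52 → total 179.
Compare {P4}: transport cost 178 + fixed 18 = 196.
Compare {P2, P3, P4}: transport cost 127 + fixed 81 = 208.
Compare {P1, P3, P4}: transport cost 127 + fixed 89 = 216.
All other subsets cost ≥ 196. Minimum total cost: 179.

179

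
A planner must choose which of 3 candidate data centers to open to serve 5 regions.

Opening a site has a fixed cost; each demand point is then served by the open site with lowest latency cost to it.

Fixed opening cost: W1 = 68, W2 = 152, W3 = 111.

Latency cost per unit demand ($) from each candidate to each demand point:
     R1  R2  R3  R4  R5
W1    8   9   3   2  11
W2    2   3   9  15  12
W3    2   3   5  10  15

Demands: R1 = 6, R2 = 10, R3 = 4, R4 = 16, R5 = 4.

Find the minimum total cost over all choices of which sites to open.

Open {W1}: assign each demand point to its cheapest open site.
  R1→W1 6×8=48, R2→W1 10×9=90, R3→W1 4×3=12, R4→W1 16×2=32, R5→W1 4×11=44
  latency cost 226, fixed 68 → total 294.
Compare {W1, W3}: latency cost 130 + fixed 179 = 309.
Compare {W1, W2}: latency cost 130 + fixed 220 = 350.
Compare {W3}: latency cost 282 + fixed 111 = 393.
All other subsets cost ≥ 309. Minimum total cost: 294.

294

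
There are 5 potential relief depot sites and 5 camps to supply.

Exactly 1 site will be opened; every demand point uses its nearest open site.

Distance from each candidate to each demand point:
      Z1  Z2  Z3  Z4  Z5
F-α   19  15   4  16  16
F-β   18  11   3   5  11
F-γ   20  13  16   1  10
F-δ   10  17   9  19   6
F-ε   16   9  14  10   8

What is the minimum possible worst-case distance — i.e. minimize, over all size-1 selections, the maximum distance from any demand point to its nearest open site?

16

Open {F-ε}.
  Farthest demand point is Z1 at distance 16 (to F-ε); all others are ≤ 16.
With {F-β} the worst case is 18.
With {F-α} the worst case is 19.
No size-1 selection achieves below 16.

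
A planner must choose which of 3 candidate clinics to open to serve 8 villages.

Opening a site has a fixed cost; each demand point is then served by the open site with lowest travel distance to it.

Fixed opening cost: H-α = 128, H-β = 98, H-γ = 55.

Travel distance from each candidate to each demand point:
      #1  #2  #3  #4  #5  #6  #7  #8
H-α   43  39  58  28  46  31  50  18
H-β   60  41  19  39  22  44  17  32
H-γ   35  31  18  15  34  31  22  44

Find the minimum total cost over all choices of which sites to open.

Open {H-γ}: assign each demand point to its cheapest open site.
  #1→H-γ 35, #2→H-γ 31, #3→H-γ 18, #4→H-γ 15, #5→H-γ 34, #6→H-γ 31, #7→H-γ 22, #8→H-γ 44
  travel distance 230, fixed 55 → total 285.
Compare {H-β, H-γ}: travel distance 201 + fixed 153 = 354.
Compare {H-β}: travel distance 274 + fixed 98 = 372.
Compare {H-α, H-γ}: travel distance 204 + fixed 183 = 387.
All other subsets cost ≥ 354. Minimum total cost: 285.

285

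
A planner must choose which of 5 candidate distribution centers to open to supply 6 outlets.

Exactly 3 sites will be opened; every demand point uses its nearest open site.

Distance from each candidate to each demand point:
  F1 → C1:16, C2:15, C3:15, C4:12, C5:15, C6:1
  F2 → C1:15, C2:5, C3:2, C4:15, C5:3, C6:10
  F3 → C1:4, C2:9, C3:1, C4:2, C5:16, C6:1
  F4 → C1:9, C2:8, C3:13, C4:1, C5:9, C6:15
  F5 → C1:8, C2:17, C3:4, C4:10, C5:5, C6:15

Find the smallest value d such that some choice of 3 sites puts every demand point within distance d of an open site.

Open {F1, F2, F3}.
  Farthest demand point is C2 at distance 5 (to F2); all others are ≤ 5.
With {F2, F3, F4} the worst case is 5.
With {F2, F3, F5} the worst case is 5.
No size-3 selection achieves below 5.

5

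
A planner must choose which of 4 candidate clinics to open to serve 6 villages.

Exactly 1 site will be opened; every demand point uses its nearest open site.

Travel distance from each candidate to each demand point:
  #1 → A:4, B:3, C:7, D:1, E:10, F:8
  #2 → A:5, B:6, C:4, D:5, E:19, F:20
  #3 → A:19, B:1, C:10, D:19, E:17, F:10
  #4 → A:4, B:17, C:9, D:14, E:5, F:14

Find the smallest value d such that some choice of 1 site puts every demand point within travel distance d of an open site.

10

Open {#1}.
  Farthest demand point is E at travel distance 10 (to #1); all others are ≤ 10.
With {#4} the worst case is 17.
With {#3} the worst case is 19.
No size-1 selection achieves below 10.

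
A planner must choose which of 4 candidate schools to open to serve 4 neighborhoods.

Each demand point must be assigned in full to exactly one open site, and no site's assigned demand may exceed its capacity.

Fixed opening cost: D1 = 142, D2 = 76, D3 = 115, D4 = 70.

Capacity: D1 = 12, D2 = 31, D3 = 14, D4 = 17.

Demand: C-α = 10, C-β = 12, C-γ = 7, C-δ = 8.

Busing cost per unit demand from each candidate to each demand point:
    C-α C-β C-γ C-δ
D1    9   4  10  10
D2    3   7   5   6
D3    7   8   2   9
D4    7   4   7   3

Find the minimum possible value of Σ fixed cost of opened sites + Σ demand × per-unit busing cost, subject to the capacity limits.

Open {D2, D4}; cheapest assignment that respects the capacities:
  D2 (cap 31, load 25): C-α, C-γ, C-δ — cost 10×3 + 7×5 + 8×6 = 113
  D4 (cap 17, load 12): C-β — cost 12×4 = 48
  Shipping 161, fixed 146 → total 307.
  Any other capacity-feasible assignment to {D2, D4} ships for at least 161.
Compare {D2, D3}: its best feasible assignment gives total 367.
Compare {D1, D2}: its best feasible assignment gives total 379.
Every other set of open sites that can feasibly serve all demand totals ≥ 367 even under its best assignment. Minimum: 307.

307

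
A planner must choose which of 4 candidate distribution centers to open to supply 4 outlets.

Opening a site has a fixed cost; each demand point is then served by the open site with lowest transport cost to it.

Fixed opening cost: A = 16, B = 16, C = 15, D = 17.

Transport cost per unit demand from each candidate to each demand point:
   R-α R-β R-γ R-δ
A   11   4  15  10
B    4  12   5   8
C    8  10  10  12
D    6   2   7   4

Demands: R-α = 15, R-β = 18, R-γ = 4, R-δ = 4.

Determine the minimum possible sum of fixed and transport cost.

165

Open {B, D}: assign each demand point to its cheapest open site.
  R-α→B 15×4=60, R-β→D 18×2=36, R-γ→B 4×5=20, R-δ→D 4×4=16
  transport cost 132, fixed 33 → total 165.
Compare {B, C, D}: transport cost 132 + fixed 48 = 180.
Compare {A, B, D}: transport cost 132 + fixed 49 = 181.
Compare {D}: transport cost 170 + fixed 17 = 187.
All other subsets cost ≥ 180. Minimum total cost: 165.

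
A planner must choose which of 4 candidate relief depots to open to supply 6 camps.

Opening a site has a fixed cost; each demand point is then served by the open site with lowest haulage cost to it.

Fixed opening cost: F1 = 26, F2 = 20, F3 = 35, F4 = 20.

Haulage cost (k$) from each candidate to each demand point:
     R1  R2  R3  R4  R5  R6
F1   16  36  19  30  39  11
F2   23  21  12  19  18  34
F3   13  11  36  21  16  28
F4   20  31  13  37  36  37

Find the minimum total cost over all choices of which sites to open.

143

Open {F1, F2}: assign each demand point to its cheapest open site.
  R1→F1 16, R2→F2 21, R3→F2 12, R4→F2 19, R5→F2 18, R6→F1 11
  haulage cost 97, fixed 46 → total 143.
Compare {F2}: haulage cost 127 + fixed 20 = 147.
Compare {F1, F3}: haulage cost 91 + fixed 61 = 152.
Compare {F2, F3}: haulage cost 99 + fixed 55 = 154.
All other subsets cost ≥ 147. Minimum total cost: 143.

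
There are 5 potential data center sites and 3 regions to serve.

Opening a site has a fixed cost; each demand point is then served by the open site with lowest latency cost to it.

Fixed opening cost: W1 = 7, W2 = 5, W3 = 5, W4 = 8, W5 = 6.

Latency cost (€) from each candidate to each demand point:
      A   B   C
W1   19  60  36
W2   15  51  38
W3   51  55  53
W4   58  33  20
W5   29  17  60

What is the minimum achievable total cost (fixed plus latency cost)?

71

Open {W2, W4, W5}: assign each demand point to its cheapest open site.
  A→W2 15, B→W5 17, C→W4 20
  latency cost 52, fixed 19 → total 71.
Compare {W2, W3, W4, W5}: latency cost 52 + fixed 24 = 76.
Compare {W1, W4, W5}: latency cost 56 + fixed 21 = 77.
Compare {W1, W2, W4, W5}: latency cost 52 + fixed 26 = 78.
All other subsets cost ≥ 76. Minimum total cost: 71.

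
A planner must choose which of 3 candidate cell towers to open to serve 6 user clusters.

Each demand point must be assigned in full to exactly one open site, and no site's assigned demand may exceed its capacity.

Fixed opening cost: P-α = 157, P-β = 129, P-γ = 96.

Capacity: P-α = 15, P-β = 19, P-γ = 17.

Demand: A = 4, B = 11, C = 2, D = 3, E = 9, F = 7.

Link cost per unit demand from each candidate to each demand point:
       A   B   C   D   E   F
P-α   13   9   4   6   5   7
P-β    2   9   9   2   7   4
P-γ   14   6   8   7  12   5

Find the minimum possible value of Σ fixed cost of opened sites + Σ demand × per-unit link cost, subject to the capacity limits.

Open {P-β, P-γ}; cheapest assignment that respects the capacities:
  P-β (cap 19, load 19): D, E, F — cost 3×2 + 9×7 + 7×4 = 97
  P-γ (cap 17, load 17): A, B, C — cost 4×14 + 11×6 + 2×8 = 138
  Shipping 235, fixed 225 → total 460.
  Any other capacity-feasible assignment to {P-β, P-γ} ships for at least 235.
Compare {P-α, P-β, P-γ}: its best feasible assignment gives total 543.
Every other set of open sites that can feasibly serve all demand totals ≥ 543 even under its best assignment. Minimum: 460.

460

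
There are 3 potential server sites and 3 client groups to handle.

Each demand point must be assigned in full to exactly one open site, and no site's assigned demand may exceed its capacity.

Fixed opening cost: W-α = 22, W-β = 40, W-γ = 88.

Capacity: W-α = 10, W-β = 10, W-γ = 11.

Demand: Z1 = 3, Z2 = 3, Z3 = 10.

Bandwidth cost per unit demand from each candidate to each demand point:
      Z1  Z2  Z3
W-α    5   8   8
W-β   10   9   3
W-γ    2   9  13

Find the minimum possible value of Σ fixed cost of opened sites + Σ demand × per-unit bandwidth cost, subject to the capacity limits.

131

Open {W-α, W-β}; cheapest assignment that respects the capacities:
  W-α (cap 10, load 6): Z1, Z2 — cost 3×5 + 3×8 = 39
  W-β (cap 10, load 10): Z3 — cost 10×3 = 30
  Shipping 69, fixed 62 → total 131.
  Any other capacity-feasible assignment to {W-α, W-β} ships for at least 69.
Compare {W-β, W-γ}: its best feasible assignment gives total 191.
Compare {W-α, W-β, W-γ}: its best feasible assignment gives total 210.
Every other set of open sites that can feasibly serve all demand totals ≥ 191 even under its best assignment. Minimum: 131.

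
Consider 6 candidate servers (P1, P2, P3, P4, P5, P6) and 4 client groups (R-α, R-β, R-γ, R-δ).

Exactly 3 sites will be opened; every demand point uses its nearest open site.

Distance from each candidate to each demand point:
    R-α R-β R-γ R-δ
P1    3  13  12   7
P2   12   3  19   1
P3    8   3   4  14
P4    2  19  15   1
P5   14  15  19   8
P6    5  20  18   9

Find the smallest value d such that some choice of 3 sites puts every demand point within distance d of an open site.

Open {P1, P2, P3}.
  Farthest demand point is R-γ at distance 4 (to P3); all others are ≤ 4.
With {P1, P3, P4} the worst case is 4.
With {P2, P3, P4} the worst case is 4.
No size-3 selection achieves below 4.

4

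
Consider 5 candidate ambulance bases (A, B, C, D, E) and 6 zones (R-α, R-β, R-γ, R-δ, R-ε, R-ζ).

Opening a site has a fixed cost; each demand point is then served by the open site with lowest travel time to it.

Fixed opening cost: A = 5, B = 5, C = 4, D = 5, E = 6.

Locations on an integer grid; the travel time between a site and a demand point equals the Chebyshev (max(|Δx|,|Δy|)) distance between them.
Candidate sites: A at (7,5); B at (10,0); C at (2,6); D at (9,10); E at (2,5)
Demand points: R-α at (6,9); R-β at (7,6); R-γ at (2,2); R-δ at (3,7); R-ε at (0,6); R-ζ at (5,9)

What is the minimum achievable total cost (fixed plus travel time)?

Open {C}: assign each demand point to its cheapest open site.
  R-α→C 4, R-β→C 5, R-γ→C 4, R-δ→C 1, R-ε→C 2, R-ζ→C 3
  travel time 19, fixed 4 → total 23.
Compare {A, C}: travel time 15 + fixed 9 = 24.
Compare {E}: travel time 20 + fixed 6 = 26.
Compare {C, D}: travel time 17 + fixed 9 = 26.
All other subsets cost ≥ 24. Minimum total cost: 23.

23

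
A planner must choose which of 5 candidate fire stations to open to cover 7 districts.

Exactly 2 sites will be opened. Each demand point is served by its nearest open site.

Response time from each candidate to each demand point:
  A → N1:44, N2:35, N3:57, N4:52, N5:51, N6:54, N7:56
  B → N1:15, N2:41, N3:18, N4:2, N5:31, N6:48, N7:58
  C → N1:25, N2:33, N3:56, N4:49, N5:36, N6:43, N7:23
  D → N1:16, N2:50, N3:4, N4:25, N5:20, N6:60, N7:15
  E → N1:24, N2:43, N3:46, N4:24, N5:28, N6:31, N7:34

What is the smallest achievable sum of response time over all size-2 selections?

145

Open {B, D}.
  N1→B 15, N2→B 41, N3→D 4, N4→B 2, N5→D 20, N6→B 48, N7→D 15  ⇒ total 145.
Compare {D, E}: total 153.
Compare {C, D}: total 156.
No size-2 selection does better; minimum is 145.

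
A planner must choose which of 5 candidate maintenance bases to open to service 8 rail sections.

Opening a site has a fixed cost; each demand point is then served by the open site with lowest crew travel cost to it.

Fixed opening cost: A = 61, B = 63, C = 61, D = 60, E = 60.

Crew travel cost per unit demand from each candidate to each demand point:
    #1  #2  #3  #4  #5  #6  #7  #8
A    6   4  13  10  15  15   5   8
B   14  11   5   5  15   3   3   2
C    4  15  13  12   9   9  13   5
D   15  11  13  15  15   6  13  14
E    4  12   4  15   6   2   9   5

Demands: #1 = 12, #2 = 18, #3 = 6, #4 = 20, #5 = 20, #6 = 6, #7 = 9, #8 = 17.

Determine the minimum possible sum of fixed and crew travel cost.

621

Open {A, B, E}: assign each demand point to its cheapest open site.
  #1→E 12×4=48, #2→A 18×4=72, #3→E 6×4=24, #4→B 20×5=100, #5→E 20×6=120, #6→E 6×2=12, #7→B 9×3=27, #8→B 17×2=34
  crew travel cost 437, fixed 184 → total 621.
Compare {A, B, D, E}: crew travel cost 437 + fixed 244 = 681.
Compare {A, B, C, E}: crew travel cost 437 + fixed 245 = 682.
Compare {B, E}: crew travel cost 563 + fixed 123 = 686.
All other subsets cost ≥ 681. Minimum total cost: 621.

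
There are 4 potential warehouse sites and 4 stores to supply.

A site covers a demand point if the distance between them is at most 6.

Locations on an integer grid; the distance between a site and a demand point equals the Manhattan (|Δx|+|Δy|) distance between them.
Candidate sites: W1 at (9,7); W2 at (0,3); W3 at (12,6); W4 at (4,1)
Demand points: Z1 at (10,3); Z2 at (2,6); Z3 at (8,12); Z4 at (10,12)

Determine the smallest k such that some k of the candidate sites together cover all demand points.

2

Coverage sets (demand points within 6 of each site):
  W1: {Z1, Z3, Z4}
  W2: {Z2}
  W3: {Z1}
  W4: {}
No single site covers all 4 demand points.
But {W1, W2} covers everything, so the minimum is 2.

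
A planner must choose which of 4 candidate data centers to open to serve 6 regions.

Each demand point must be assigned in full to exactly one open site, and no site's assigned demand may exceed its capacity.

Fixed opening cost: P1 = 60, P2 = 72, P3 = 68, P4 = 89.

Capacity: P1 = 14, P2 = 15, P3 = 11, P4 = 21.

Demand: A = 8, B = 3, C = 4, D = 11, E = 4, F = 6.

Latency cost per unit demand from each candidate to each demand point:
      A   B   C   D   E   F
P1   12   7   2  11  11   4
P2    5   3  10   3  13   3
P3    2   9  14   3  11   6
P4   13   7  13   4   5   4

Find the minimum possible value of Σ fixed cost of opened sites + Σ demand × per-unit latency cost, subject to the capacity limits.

334

Open {P1, P2, P3}; cheapest assignment that respects the capacities:
  P1 (cap 14, load 14): C, E, F — cost 4×2 + 4×11 + 6×4 = 76
  P2 (cap 15, load 14): B, D — cost 3×3 + 11×3 = 42
  P3 (cap 11, load 8): A — cost 8×2 = 16
  Shipping 134, fixed 200 → total 334.
  Any other capacity-feasible assignment to {P1, P2, P3} ships for at least 134.
Compare {P2, P4}: its best feasible assignment gives total 338.
Compare {P1, P3, P4}: its best feasible assignment gives total 350.
Every other set of open sites that can feasibly serve all demand totals ≥ 338 even under its best assignment. Minimum: 334.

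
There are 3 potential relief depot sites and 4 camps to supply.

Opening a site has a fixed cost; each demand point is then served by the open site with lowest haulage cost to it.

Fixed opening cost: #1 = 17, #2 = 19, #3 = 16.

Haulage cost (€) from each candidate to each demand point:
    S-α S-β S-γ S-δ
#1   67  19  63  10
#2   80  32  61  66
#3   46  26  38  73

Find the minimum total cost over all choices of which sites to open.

146

Open {#1, #3}: assign each demand point to its cheapest open site.
  S-α→#3 46, S-β→#1 19, S-γ→#3 38, S-δ→#1 10
  haulage cost 113, fixed 33 → total 146.
Compare {#1, #2, #3}: haulage cost 113 + fixed 52 = 165.
Compare {#1}: haulage cost 159 + fixed 17 = 176.
Compare {#1, #2}: haulage cost 157 + fixed 36 = 193.
All other subsets cost ≥ 165. Minimum total cost: 146.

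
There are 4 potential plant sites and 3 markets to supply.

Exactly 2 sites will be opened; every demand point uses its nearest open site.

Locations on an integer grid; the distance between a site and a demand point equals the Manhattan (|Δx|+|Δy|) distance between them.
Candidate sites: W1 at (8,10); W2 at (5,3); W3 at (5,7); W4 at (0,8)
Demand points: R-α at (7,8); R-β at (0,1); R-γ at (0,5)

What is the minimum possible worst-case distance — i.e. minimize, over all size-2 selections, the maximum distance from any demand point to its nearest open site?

7

Open {W1, W2}.
  Farthest demand point is R-β at distance 7 (to W2); all others are ≤ 7.
With {W1, W4} the worst case is 7.
With {W2, W3} the worst case is 7.
No size-2 selection achieves below 7.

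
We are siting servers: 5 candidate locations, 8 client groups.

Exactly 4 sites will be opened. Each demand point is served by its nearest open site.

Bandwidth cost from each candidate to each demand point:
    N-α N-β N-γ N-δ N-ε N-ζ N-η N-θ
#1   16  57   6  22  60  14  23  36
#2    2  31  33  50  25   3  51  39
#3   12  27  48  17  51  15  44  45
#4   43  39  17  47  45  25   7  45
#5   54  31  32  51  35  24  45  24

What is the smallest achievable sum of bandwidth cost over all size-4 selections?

120

Open {#1, #2, #4, #5}.
  N-α→#2 2, N-β→#2 31, N-γ→#1 6, N-δ→#1 22, N-ε→#2 25, N-ζ→#2 3, N-η→#4 7, N-θ→#5 24  ⇒ total 120.
Compare {#2, #3, #4, #5}: total 122.
Compare {#1, #2, #3, #4}: total 123.
No size-4 selection does better; minimum is 120.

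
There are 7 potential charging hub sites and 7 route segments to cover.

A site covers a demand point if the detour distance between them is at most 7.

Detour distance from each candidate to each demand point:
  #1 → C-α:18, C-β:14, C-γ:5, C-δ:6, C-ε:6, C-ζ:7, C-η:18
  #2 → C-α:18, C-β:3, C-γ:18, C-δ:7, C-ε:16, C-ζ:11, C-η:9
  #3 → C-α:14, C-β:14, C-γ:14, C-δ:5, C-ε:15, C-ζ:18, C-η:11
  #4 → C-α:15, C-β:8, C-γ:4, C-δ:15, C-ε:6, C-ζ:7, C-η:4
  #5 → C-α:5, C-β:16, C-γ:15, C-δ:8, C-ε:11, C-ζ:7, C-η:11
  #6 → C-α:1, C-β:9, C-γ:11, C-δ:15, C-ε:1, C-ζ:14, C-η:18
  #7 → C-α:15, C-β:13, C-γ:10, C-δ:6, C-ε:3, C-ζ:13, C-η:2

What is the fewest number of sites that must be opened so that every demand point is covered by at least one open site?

3

Coverage sets (demand points within 7 of each site):
  #1: {C-γ, C-δ, C-ε, C-ζ}
  #2: {C-β, C-δ}
  #3: {C-δ}
  #4: {C-γ, C-ε, C-ζ, C-η}
  #5: {C-α, C-ζ}
  #6: {C-α, C-ε}
  #7: {C-δ, C-ε, C-η}
No 2 sites suffice: every size-2 union leaves at least one demand point uncovered.
But {#2, #4, #5} covers everything, so the minimum is 3.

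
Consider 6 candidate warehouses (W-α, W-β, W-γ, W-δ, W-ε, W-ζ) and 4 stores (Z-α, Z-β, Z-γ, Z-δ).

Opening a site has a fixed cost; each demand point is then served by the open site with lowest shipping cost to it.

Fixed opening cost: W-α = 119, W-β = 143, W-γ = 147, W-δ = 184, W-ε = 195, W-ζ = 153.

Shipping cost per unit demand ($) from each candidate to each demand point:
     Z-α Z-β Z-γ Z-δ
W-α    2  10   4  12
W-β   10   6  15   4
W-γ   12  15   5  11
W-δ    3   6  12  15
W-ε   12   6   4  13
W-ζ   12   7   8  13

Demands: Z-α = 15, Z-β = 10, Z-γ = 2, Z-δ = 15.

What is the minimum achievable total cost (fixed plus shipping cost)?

Open {W-α, W-β}: assign each demand point to its cheapest open site.
  Z-α→W-α 15×2=30, Z-β→W-β 10×6=60, Z-γ→W-α 2×4=8, Z-δ→W-β 15×4=60
  shipping cost 158, fixed 262 → total 420.
Compare {W-α}: shipping cost 318 + fixed 119 = 437.
Compare {W-β}: shipping cost 300 + fixed 143 = 443.
Compare {W-β, W-δ}: shipping cost 189 + fixed 327 = 516.
All other subsets cost ≥ 437. Minimum total cost: 420.

420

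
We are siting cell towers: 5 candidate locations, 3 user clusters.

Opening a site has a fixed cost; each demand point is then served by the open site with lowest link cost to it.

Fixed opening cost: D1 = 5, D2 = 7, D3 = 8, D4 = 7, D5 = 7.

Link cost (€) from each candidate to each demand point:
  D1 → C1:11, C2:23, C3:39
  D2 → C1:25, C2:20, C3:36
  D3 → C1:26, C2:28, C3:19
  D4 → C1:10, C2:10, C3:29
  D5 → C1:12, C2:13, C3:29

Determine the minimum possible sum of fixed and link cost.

Open {D3, D4}: assign each demand point to its cheapest open site.
  C1→D4 10, C2→D4 10, C3→D3 19
  link cost 39, fixed 15 → total 54.
Compare {D4}: link cost 49 + fixed 7 = 56.
Compare {D3, D5}: link cost 44 + fixed 15 = 59.
Compare {D1, D3, D4}: link cost 39 + fixed 20 = 59.
All other subsets cost ≥ 56. Minimum total cost: 54.

54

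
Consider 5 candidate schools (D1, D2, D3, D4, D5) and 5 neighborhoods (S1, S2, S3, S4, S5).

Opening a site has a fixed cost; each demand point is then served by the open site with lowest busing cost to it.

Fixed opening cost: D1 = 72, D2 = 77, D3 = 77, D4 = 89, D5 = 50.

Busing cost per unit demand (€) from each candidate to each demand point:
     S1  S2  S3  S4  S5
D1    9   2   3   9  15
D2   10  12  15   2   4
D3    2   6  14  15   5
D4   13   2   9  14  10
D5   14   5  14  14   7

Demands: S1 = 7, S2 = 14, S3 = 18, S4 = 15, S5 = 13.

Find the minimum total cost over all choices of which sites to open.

Open {D1, D2}: assign each demand point to its cheapest open site.
  S1→D1 7×9=63, S2→D1 14×2=28, S3→D1 18×3=54, S4→D2 15×2=30, S5→D2 13×4=52
  busing cost 227, fixed 149 → total 376.
Compare {D1, D2, D3}: busing cost 178 + fixed 226 = 404.
Compare {D1, D2, D5}: busing cost 227 + fixed 199 = 426.
Compare {D1, D3}: busing cost 296 + fixed 149 = 445.
All other subsets cost ≥ 404. Minimum total cost: 376.

376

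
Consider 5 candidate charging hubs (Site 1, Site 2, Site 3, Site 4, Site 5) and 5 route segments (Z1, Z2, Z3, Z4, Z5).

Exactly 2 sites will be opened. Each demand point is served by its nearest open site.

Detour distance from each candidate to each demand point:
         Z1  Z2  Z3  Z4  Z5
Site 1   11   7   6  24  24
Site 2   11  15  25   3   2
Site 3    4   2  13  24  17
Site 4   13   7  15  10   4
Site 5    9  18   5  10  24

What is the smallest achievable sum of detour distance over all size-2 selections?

Open {Site 2, Site 3}.
  Z1→Site 3 4, Z2→Site 3 2, Z3→Site 3 13, Z4→Site 2 3, Z5→Site 2 2  ⇒ total 24.
Compare {Site 1, Site 2}: total 29.
Compare {Site 3, Site 4}: total 33.
No size-2 selection does better; minimum is 24.

24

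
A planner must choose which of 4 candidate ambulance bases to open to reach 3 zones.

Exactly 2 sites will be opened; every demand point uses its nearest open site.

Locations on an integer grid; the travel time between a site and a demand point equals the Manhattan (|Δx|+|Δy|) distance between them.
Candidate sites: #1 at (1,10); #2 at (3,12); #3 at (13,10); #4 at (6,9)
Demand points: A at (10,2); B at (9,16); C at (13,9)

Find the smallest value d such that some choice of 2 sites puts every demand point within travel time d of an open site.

Open {#1, #3}.
  Farthest demand point is A at travel time 11 (to #3); all others are ≤ 11.
With {#1, #4} the worst case is 11.
With {#2, #3} the worst case is 11.
No size-2 selection achieves below 11.

11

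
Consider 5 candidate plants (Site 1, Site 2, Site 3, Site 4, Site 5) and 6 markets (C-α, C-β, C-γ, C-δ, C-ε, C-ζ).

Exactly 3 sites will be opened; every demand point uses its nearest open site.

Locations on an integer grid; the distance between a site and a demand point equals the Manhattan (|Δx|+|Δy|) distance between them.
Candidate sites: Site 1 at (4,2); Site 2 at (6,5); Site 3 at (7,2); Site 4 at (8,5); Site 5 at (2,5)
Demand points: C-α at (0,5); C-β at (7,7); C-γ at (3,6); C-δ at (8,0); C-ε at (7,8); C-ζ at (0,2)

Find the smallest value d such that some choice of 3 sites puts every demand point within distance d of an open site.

Open {Site 1, Site 4, Site 5}.
  Farthest demand point is C-δ at distance 5 (to Site 4); all others are ≤ 5.
With {Site 2, Site 3, Site 5} the worst case is 5.
With {Site 2, Site 4, Site 5} the worst case is 5.
No size-3 selection achieves below 5.

5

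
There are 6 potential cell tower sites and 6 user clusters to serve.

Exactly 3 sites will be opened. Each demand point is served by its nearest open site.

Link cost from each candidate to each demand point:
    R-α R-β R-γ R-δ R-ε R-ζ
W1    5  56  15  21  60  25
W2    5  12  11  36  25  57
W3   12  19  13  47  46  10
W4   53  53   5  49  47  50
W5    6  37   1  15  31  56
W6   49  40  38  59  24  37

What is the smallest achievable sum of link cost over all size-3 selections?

68

Open {W2, W3, W5}.
  R-α→W2 5, R-β→W2 12, R-γ→W5 1, R-δ→W5 15, R-ε→W2 25, R-ζ→W3 10  ⇒ total 68.
Compare {W3, W5, W6}: total 75.
Compare {W1, W3, W5}: total 81.
No size-3 selection does better; minimum is 68.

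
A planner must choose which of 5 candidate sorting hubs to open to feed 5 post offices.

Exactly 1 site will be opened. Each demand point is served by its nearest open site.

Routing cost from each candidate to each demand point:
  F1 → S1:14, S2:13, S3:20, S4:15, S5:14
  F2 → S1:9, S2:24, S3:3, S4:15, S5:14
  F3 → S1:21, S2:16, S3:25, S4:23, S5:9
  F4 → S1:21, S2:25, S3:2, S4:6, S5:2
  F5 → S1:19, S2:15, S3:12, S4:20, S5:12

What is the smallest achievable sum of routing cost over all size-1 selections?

Open {F4}.
  S1→F4 21, S2→F4 25, S3→F4 2, S4→F4 6, S5→F4 2  ⇒ total 56.
Compare {F2}: total 65.
Compare {F1}: total 76.
No size-1 selection does better; minimum is 56.

56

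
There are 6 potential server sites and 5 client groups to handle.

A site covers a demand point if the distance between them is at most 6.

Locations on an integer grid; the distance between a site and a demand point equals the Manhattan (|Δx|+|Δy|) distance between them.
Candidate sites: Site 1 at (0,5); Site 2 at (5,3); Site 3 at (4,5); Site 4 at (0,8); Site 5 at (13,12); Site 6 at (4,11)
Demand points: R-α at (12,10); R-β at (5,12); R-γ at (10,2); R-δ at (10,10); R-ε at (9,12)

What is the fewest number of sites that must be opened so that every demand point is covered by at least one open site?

Coverage sets (demand points within 6 of each site):
  Site 1: {}
  Site 2: {R-γ}
  Site 3: {}
  Site 4: {}
  Site 5: {R-α, R-δ, R-ε}
  Site 6: {R-β, R-ε}
No 2 sites suffice: every size-2 union leaves at least one demand point uncovered.
But {Site 2, Site 5, Site 6} covers everything, so the minimum is 3.

3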